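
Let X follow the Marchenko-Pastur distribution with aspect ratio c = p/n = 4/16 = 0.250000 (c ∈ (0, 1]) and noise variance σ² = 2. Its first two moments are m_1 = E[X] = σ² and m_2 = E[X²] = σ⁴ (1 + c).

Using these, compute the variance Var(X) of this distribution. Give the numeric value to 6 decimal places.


m_1 = E[X] = σ² = 2, so m_1² = 4.
m_2 = E[X²] = σ⁴ (1 + c) = 4 · (1 + 0.250000) = 4 · 1.250000 = 5.000000.
(Note m_2 − m_1² simplifies to c · σ⁴ = 0.250000 · 4.)

Var(X) = m_2 − m_1² = 5.000000 − 4 = 1.000000.


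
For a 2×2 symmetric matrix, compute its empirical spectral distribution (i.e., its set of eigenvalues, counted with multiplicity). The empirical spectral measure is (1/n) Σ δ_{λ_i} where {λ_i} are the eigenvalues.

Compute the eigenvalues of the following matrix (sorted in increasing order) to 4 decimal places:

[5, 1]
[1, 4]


Since M is real symmetric, both eigenvalues are real; they are the roots of det(λI − M) = λ² − (tr M) λ + det M.
tr M = 5 + 4 = 9.
det M = 5·4 − 1² = 20 − 1 = 19.
Characteristic polynomial: λ² − 9λ + 19 = 0.
Discriminant Δ = (tr M)² − 4·det M = 81 − 76 = 5; √Δ = 2.236068.
λ = (tr M ± √Δ)/2 = (9 ± 2.236068)/2, giving (tr M − √Δ)/2 = 3.3820 and (tr M + √Δ)/2 = 5.6180.

Eigenvalues sorted in increasing order: [3.3820, 5.6180].


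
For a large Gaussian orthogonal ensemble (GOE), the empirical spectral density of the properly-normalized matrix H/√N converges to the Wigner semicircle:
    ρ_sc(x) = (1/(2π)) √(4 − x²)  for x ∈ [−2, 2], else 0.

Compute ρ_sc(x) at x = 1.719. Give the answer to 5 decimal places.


ρ_sc(x) = (1/(2π)) √(4 − x²). With x = 1.719:
  4 − x² = 4 − (1.719)² = 4 − 2.954961 = 1.045039.
  √(4 − x²) = 1.022271.
  1/(2π) = 0.159155.
  ρ_sc(1.719) = 0.159155 · 1.022271 = 0.162700.

Rounded to 5 decimal places: ρ_sc(1.719) ≈ 0.16270.


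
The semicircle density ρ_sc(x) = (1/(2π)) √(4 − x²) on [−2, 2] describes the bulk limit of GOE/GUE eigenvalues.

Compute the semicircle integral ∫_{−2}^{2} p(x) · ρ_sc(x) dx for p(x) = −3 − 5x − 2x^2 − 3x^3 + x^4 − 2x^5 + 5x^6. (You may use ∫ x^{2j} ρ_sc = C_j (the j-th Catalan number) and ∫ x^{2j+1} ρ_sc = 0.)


Write p(x) = Σ a_i x^i, split into monomials and integrate each against ρ_sc separately.
Using ∫ x^{2j} ρ_sc = C_j = (1/(j+1)) C(2j, j) (Catalan numbers) and ∫ x^{2j+1} ρ_sc = 0 (odd monomials vanish by symmetry):
  i = 0 (even): a_0 · C_{0} = -3 · 1 = -3
  i = 1 (odd): ∫ x^1 ρ_sc = 0 (vanishes)
  i = 2 (even): a_2 · C_{1} = -2 · 1 = -2
  i = 3 (odd): ∫ x^3 ρ_sc = 0 (vanishes)
  i = 4 (even): a_4 · C_{2} = 1 · 2 = 2
  i = 5 (odd): ∫ x^5 ρ_sc = 0 (vanishes)
  i = 6 (even): a_6 · C_{3} = 5 · 5 = 25

Summing the contributions: ∫_{−2}^{2} p(x) ρ_sc(x) dx = (-3) + (-2) + 2 + 25 = 22.


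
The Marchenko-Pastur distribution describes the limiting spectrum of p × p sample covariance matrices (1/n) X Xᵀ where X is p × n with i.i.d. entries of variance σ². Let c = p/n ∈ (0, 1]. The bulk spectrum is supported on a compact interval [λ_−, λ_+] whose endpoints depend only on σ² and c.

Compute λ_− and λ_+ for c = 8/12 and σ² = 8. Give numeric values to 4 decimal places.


c = 8/12 = 0.666667; √c = 0.816497.
λ_− = σ² (1 − √c)² = 8 · (1 − 0.816497)² = 8 · (0.183503)² = 0.269388.
λ_+ = σ² (1 + √c)² = 8 · (1 + 0.816497)² = 8 · (1.816497)² = 26.397279.

Rounded to 4 decimal places: λ_− ≈ 0.2694, λ_+ ≈ 26.3973.


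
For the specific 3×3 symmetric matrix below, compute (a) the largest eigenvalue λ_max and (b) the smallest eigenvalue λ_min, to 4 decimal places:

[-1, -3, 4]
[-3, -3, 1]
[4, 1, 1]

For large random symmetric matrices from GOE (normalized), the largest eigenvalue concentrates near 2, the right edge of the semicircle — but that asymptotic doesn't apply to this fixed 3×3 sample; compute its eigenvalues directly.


Since M is real symmetric, all three eigenvalues are real; they are the roots of det(λI − M) = λ³ − (tr M) λ² + s λ − det M, where s is the sum of the principal 2×2 minors.
tr M = -1 + (-3) + 1 = -3.
s = ((-1)·(-3) − (-3)²) + ((-1)·1 − 4²) + ((-3)·1 − 1²) = -6 + (-17) + (-4) = -27.
det M (expand along row 1) = (-1)·(-4) − (-3)·(-7) + 4·9 = 19.
Characteristic polynomial: λ³ + 3λ² − 27λ − 19 = 0.
Substitute λ = y + (tr M)/3 = y − 1.000000 to remove the quadratic term: y³ + p·y + q = 0 with p = s − (tr M)²/3 = -30.000000 and q = −2(tr M)³/27 + (tr M)·s/3 − det M = 10.000000.
Three real roots ⇒ use the trigonometric (Viète) form: r = 2√(−p/3) = 6.324555, φ = arccos(3q/(p·r)) = arccos(-0.158114) = 1.729577 rad.
y_k = r·cos(φ/3 − 2πk/3) for k = 0, 1, 2 gives y = 5.302265, 0.334582, -5.636847.
λ_k = y_k − 1.000000 gives λ = 4.3023, -0.6654, -6.6368 (check: the sum is -3.0000 = tr M).

Hence λ_max = 4.3023 and λ_min = -6.6368.


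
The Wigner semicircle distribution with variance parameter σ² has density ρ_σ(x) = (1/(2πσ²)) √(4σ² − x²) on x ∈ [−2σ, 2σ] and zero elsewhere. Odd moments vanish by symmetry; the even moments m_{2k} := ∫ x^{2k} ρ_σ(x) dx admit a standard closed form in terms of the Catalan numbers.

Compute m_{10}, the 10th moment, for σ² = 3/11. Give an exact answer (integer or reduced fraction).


By the scaled semicircle moment identity, m_{2k} = σ^{2k} · C_k with k = 5.
C_5 = (1/(k+1)) · C(2k, k) = (1/6) · C(10, 5) = (1/6) · 252 = 42.
σ^{2k} = (σ²)^k = (3/11)^5 = 243/161051.

Therefore m_{10} = σ^{10} · C_5 = (243/161051) · 42 = 10206/161051.


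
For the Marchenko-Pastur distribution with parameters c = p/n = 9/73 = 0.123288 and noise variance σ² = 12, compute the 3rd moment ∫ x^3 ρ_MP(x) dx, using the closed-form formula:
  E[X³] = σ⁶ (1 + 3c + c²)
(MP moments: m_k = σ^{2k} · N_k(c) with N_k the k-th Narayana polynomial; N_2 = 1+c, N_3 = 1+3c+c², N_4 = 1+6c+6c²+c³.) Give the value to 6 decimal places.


E[X³] = σ⁶ (1 + 3c + c²) (third MP moment). With σ² = 12 (so σ⁶ = 1728) and c = 9/73 = 0.123288: E[X³] = 1728 · (1 + 3·0.123288 + (0.123288)²) = 1728 · 1.385063.

So E[X^3] = 2393.388628.


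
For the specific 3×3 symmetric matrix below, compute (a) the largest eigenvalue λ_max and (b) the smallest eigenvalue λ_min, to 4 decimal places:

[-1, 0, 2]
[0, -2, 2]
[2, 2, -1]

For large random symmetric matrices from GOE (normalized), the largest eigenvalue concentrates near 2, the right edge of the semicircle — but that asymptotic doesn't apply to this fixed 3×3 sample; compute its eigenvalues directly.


Since M is real symmetric, all three eigenvalues are real; they are the roots of det(λI − M) = λ³ − (tr M) λ² + s λ − det M, where s is the sum of the principal 2×2 minors.
tr M = -1 + (-2) + (-1) = -4.
s = ((-1)·(-2) − 0²) + ((-1)·(-1) − 2²) + ((-2)·(-1) − 2²) = 2 + (-3) + (-2) = -3.
det M (expand along row 1) = (-1)·(-2) − 0·(-4) + 2·4 = 10.
Characteristic polynomial: λ³ + 4λ² − 3λ − 10 = 0.
Substitute λ = y + (tr M)/3 = y − 1.333333 to remove the quadratic term: y³ + p·y + q = 0 with p = s − (tr M)²/3 = -8.333333 and q = −2(tr M)³/27 + (tr M)·s/3 − det M = -1.259259.
Three real roots ⇒ use the trigonometric (Viète) form: r = 2√(−p/3) = 3.333333, φ = arccos(3q/(p·r)) = arccos(0.136000) = 1.434374 rad.
y_k = r·cos(φ/3 − 2πk/3) for k = 0, 1, 2 gives y = 2.959531, -0.151529, -2.808003.
λ_k = y_k − 1.333333 gives λ = 1.6262, -1.4849, -4.1413 (check: the sum is -4.0000 = tr M).

Hence λ_max = 1.6262 and λ_min = -4.1413.


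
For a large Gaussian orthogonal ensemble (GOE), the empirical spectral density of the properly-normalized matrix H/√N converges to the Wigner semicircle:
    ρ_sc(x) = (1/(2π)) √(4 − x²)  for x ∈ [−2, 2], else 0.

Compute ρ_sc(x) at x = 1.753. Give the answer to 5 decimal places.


ρ_sc(x) = (1/(2π)) √(4 − x²). With x = 1.753:
  4 − x² = 4 − (1.753)² = 4 − 3.073009 = 0.926991.
  √(4 − x²) = 0.962804.
  1/(2π) = 0.159155.
  ρ_sc(1.753) = 0.159155 · 0.962804 = 0.153235.

Rounded to 5 decimal places: ρ_sc(1.753) ≈ 0.15323.


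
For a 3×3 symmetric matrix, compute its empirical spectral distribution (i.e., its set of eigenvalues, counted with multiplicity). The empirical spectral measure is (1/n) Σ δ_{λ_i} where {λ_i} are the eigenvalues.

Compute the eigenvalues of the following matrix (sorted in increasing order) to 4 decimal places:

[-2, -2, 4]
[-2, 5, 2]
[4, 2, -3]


Since M is real symmetric, all three eigenvalues are real; they are the roots of det(λI − M) = λ³ − (tr M) λ² + s λ − det M, where s is the sum of the principal 2×2 minors.
tr M = -2 + 5 + (-3) = 0.
s = ((-2)·5 − (-2)²) + ((-2)·(-3) − 4²) + (5·(-3) − 2²) = -14 + (-10) + (-19) = -43.
det M (expand along row 1) = (-2)·(-19) − (-2)·(-2) + 4·(-24) = -62.
Characteristic polynomial: λ³ − 43λ + 62 = 0.
Substitute λ = y + (tr M)/3 = y + 0.000000 to remove the quadratic term: y³ + p·y + q = 0 with p = s − (tr M)²/3 = -43.000000 and q = −2(tr M)³/27 + (tr M)·s/3 − det M = 62.000000.
Three real roots ⇒ use the trigonometric (Viète) form: r = 2√(−p/3) = 7.571878, φ = arccos(3q/(p·r)) = arccos(-0.571269) = 2.178848 rad.
y_k = r·cos(φ/3 − 2πk/3) for k = 0, 1, 2 gives y = 5.661101, 1.524211, -7.185312.
λ_k = y_k + 0.000000 gives λ = 5.6611, 1.5242, -7.1853 (check: the sum is 0.0000 = tr M).

Eigenvalues sorted in increasing order: [-7.1853, 1.5242, 5.6611].


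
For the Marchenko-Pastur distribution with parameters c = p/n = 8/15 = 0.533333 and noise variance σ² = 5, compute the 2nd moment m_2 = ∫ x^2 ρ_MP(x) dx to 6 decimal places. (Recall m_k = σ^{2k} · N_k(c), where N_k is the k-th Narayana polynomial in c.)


E[X²] = σ⁴ (1 + c) (second MP moment). With σ² = 5 (so σ⁴ = 25) and c = 8/15 = 0.533333: E[X²] = 25 · (1 + 0.533333) = 25 · 1.533333.

So E[X^2] = 38.333333.


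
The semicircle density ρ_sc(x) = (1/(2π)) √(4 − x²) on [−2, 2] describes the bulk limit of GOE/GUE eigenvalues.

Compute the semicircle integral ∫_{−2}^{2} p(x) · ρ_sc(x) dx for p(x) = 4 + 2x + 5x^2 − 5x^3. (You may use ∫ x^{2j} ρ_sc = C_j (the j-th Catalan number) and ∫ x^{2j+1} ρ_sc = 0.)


Write p(x) = Σ a_i x^i, split into monomials and integrate each against ρ_sc separately.
Using ∫ x^{2j} ρ_sc = C_j = (1/(j+1)) C(2j, j) (Catalan numbers) and ∫ x^{2j+1} ρ_sc = 0 (odd monomials vanish by symmetry):
  i = 0 (even): a_0 · C_{0} = 4 · 1 = 4
  i = 1 (odd): ∫ x^1 ρ_sc = 0 (vanishes)
  i = 2 (even): a_2 · C_{1} = 5 · 1 = 5
  i = 3 (odd): ∫ x^3 ρ_sc = 0 (vanishes)

Summing the contributions: ∫_{−2}^{2} p(x) ρ_sc(x) dx = 4 + 5 = 9.


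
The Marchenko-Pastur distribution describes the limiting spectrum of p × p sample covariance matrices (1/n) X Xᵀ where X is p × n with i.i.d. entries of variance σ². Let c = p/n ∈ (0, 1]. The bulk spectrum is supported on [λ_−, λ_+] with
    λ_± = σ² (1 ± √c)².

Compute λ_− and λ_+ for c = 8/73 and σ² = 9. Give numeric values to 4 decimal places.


c = 8/73 = 0.109589; √c = 0.331042.
λ_− = σ² (1 − √c)² = 9 · (1 − 0.331042)² = 9 · (0.668958)² = 4.027539.
λ_+ = σ² (1 + √c)² = 9 · (1 + 0.331042)² = 9 · (1.331042)² = 15.945064.

Rounded to 4 decimal places: λ_− ≈ 4.0275, λ_+ ≈ 15.9451.


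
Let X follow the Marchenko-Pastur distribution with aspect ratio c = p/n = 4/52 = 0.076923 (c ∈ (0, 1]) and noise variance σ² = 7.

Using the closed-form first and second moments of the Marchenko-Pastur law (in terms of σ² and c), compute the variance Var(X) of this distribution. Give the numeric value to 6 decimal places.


Recall the MP moments m_1 = E[X] = σ² and m_2 = E[X²] = σ⁴ (1 + c).
m_1 = E[X] = σ² = 7, so m_1² = 49.
m_2 = E[X²] = σ⁴ (1 + c) = 49 · (1 + 0.076923) = 49 · 1.076923 = 52.769231.
(Note m_2 − m_1² simplifies to c · σ⁴ = 0.076923 · 49.)

Var(X) = m_2 − m_1² = 52.769231 − 49 = 3.769231.


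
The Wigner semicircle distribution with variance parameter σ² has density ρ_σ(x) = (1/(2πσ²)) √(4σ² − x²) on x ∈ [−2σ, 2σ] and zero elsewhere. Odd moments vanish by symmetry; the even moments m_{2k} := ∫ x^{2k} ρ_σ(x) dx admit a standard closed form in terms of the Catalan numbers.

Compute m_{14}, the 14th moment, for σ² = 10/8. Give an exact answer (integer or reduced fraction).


By the scaled semicircle moment identity, m_{2k} = σ^{2k} · C_k with k = 7.
C_7 = (1/(k+1)) · C(2k, k) = (1/8) · C(14, 7) = (1/8) · 3432 = 429.
σ^{2k} = (σ²)^k = (10/8)^7 = 78125/16384.

Therefore m_{14} = σ^{14} · C_7 = (78125/16384) · 429 = 33515625/16384.


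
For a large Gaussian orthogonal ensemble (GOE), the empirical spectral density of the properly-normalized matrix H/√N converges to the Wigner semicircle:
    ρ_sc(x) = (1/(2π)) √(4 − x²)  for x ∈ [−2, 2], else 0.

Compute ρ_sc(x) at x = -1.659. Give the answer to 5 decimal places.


ρ_sc(x) = (1/(2π)) √(4 − x²). With x = -1.659:
  4 − x² = 4 − (-1.659)² = 4 − 2.752281 = 1.247719.
  √(4 − x²) = 1.117013.
  1/(2π) = 0.159155.
  ρ_sc(-1.659) = 0.159155 · 1.117013 = 0.177778.

Rounded to 5 decimal places: ρ_sc(-1.659) ≈ 0.17778.


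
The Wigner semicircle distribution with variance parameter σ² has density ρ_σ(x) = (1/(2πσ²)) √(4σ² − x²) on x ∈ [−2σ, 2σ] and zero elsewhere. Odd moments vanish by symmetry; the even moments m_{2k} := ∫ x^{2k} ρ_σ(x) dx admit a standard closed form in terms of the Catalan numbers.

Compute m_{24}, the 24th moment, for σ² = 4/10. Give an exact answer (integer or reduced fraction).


By the scaled semicircle moment identity, m_{2k} = σ^{2k} · C_k with k = 12.
C_12 = (1/(k+1)) · C(2k, k) = (1/13) · C(24, 12) = (1/13) · 2704156 = 208012.
σ^{2k} = (σ²)^k = (4/10)^12 = 4096/244140625.

Therefore m_{24} = σ^{24} · C_12 = (4096/244140625) · 208012 = 852017152/244140625.


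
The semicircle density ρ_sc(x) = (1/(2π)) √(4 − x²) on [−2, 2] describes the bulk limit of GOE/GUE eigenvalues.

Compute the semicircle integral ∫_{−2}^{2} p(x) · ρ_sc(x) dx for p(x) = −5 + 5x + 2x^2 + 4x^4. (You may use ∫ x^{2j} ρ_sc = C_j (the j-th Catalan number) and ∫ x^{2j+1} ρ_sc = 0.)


Write p(x) = Σ a_i x^i, split into monomials and integrate each against ρ_sc separately.
Using ∫ x^{2j} ρ_sc = C_j = (1/(j+1)) C(2j, j) (Catalan numbers) and ∫ x^{2j+1} ρ_sc = 0 (odd monomials vanish by symmetry):
  i = 0 (even): a_0 · C_{0} = -5 · 1 = -5
  i = 1 (odd): ∫ x^1 ρ_sc = 0 (vanishes)
  i = 2 (even): a_2 · C_{1} = 2 · 1 = 2
  i = 4 (even): a_4 · C_{2} = 4 · 2 = 8

Summing the contributions: ∫_{−2}^{2} p(x) ρ_sc(x) dx = (-5) + 2 + 8 = 5.


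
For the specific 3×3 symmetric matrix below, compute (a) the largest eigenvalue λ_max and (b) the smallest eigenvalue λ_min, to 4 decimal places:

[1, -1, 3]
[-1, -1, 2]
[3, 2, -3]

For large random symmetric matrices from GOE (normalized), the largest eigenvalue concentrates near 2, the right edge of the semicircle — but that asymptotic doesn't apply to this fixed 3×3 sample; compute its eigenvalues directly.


Since M is real symmetric, all three eigenvalues are real; they are the roots of det(λI − M) = λ³ − (tr M) λ² + s λ − det M, where s is the sum of the principal 2×2 minors.
tr M = 1 + (-1) + (-3) = -3.
s = (1·(-1) − (-1)²) + (1·(-3) − 3²) + ((-1)·(-3) − 2²) = -2 + (-12) + (-1) = -15.
det M (expand along row 1) = 1·(-1) − (-1)·(-3) + 3·1 = -1.
Characteristic polynomial: λ³ + 3λ² − 15λ + 1 = 0.
Substitute λ = y + (tr M)/3 = y − 1.000000 to remove the quadratic term: y³ + p·y + q = 0 with p = s − (tr M)²/3 = -18.000000 and q = −2(tr M)³/27 + (tr M)·s/3 − det M = 18.000000.
Three real roots ⇒ use the trigonometric (Viète) form: r = 2√(−p/3) = 4.898979, φ = arccos(3q/(p·r)) = arccos(-0.612372) = 2.229854 rad.
y_k = r·cos(φ/3 − 2πk/3) for k = 0, 1, 2 gives y = 3.606872, 1.067601, -4.674473.
λ_k = y_k − 1.000000 gives λ = 2.6069, 0.0676, -5.6745 (check: the sum is -3.0000 = tr M).

Hence λ_max = 2.6069 and λ_min = -5.6745.


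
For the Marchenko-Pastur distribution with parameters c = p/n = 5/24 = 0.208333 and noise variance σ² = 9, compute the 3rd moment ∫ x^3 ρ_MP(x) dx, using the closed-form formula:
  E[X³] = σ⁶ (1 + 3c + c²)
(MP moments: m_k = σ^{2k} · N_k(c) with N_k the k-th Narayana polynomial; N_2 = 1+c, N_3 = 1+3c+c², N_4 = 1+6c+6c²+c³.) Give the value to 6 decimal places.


E[X³] = σ⁶ (1 + 3c + c²) (third MP moment). With σ² = 9 (so σ⁶ = 729) and c = 5/24 = 0.208333: E[X³] = 729 · (1 + 3·0.208333 + (0.208333)²) = 729 · 1.668403.

So E[X^3] = 1216.265625.


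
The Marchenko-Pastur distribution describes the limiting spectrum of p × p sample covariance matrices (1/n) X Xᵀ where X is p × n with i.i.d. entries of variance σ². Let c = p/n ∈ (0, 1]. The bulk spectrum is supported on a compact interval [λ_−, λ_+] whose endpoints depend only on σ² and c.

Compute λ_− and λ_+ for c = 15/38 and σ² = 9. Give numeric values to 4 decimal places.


c = 15/38 = 0.394737; √c = 0.628281.
λ_− = σ² (1 − √c)² = 9 · (1 − 0.628281)² = 9 · (0.371719)² = 1.243576.
λ_+ = σ² (1 + √c)² = 9 · (1 + 0.628281)² = 9 · (1.628281)² = 23.861687.

Rounded to 4 decimal places: λ_− ≈ 1.2436, λ_+ ≈ 23.8617.


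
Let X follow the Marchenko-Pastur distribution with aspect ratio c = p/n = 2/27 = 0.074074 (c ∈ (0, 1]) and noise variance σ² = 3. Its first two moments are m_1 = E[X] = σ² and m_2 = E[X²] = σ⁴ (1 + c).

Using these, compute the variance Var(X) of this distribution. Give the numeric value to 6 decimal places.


m_1 = E[X] = σ² = 3, so m_1² = 9.
m_2 = E[X²] = σ⁴ (1 + c) = 9 · (1 + 0.074074) = 9 · 1.074074 = 9.666667.
(Note m_2 − m_1² simplifies to c · σ⁴ = 0.074074 · 9.)

Var(X) = m_2 − m_1² = 9.666667 − 9 = 0.666667.


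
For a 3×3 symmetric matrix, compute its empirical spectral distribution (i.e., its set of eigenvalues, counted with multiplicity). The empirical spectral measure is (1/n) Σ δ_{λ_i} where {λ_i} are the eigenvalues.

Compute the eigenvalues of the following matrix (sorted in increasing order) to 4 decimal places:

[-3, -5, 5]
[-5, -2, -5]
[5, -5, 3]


Since M is real symmetric, all three eigenvalues are real; they are the roots of det(λI − M) = λ³ − (tr M) λ² + s λ − det M, where s is the sum of the principal 2×2 minors.
tr M = -3 + (-2) + 3 = -2.
s = ((-3)·(-2) − (-5)²) + ((-3)·3 − 5²) + ((-2)·3 − (-5)²) = -19 + (-34) + (-31) = -84.
det M (expand along row 1) = (-3)·(-31) − (-5)·10 + 5·35 = 318.
Characteristic polynomial: λ³ + 2λ² − 84λ − 318 = 0.
Substitute λ = y + (tr M)/3 = y − 0.666667 to remove the quadratic term: y³ + p·y + q = 0 with p = s − (tr M)²/3 = -85.333333 and q = −2(tr M)³/27 + (tr M)·s/3 − det M = -261.407407.
Three real roots ⇒ use the trigonometric (Viète) form: r = 2√(−p/3) = 10.666667, φ = arccos(3q/(p·r)) = arccos(0.861572) = 0.532438 rad.
y_k = r·cos(φ/3 − 2πk/3) for k = 0, 1, 2 gives y = 10.499113, -3.618668, -6.880446.
λ_k = y_k − 0.666667 gives λ = 9.8324, -4.2853, -7.5471 (check: the sum is -2.0000 = tr M).

Eigenvalues sorted in increasing order: [-7.5471, -4.2853, 9.8324].


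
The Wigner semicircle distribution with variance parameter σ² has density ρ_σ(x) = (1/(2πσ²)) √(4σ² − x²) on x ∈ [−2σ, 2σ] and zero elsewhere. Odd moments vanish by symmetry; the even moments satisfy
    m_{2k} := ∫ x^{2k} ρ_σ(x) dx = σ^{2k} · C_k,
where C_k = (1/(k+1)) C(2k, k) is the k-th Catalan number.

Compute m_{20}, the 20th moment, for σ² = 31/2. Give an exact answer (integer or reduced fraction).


By the scaled semicircle moment identity, m_{2k} = σ^{2k} · C_k with k = 10.
C_10 = (1/(k+1)) · C(2k, k) = (1/11) · C(20, 10) = (1/11) · 184756 = 16796.
σ^{2k} = (σ²)^k = (31/2)^10 = 819628286980801/1024.

Therefore m_{20} = σ^{20} · C_10 = (819628286980801/1024) · 16796 = 3441619177032383399/256.


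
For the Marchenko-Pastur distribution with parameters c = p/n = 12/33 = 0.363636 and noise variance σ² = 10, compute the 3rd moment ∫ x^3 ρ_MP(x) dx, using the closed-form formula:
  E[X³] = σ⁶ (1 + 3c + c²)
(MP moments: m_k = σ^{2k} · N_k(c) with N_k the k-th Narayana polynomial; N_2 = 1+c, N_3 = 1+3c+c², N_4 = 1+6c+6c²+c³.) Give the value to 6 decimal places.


E[X³] = σ⁶ (1 + 3c + c²) (third MP moment). With σ² = 10 (so σ⁶ = 1000) and c = 12/33 = 0.363636: E[X³] = 1000 · (1 + 3·0.363636 + (0.363636)²) = 1000 · 2.223140.

So E[X^3] = 2223.140496.


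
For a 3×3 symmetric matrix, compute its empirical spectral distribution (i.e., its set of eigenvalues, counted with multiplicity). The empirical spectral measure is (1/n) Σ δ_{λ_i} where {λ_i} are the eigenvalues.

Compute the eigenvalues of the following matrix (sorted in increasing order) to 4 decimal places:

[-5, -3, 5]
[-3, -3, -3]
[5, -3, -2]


Since M is real symmetric, all three eigenvalues are real; they are the roots of det(λI − M) = λ³ − (tr M) λ² + s λ − det M, where s is the sum of the principal 2×2 minors.
tr M = -5 + (-3) + (-2) = -10.
s = ((-5)·(-3) − (-3)²) + ((-5)·(-2) − 5²) + ((-3)·(-2) − (-3)²) = 6 + (-15) + (-3) = -12.
det M (expand along row 1) = (-5)·(-3) − (-3)·21 + 5·24 = 198.
Characteristic polynomial: λ³ + 10λ² − 12λ − 198 = 0.
Substitute λ = y + (tr M)/3 = y − 3.333333 to remove the quadratic term: y³ + p·y + q = 0 with p = s − (tr M)²/3 = -45.333333 and q = −2(tr M)³/27 + (tr M)·s/3 − det M = -83.925926.
Three real roots ⇒ use the trigonometric (Viète) form: r = 2√(−p/3) = 7.774603, φ = arccos(3q/(p·r)) = arccos(0.714367) = 0.775077 rad.
y_k = r·cos(φ/3 − 2πk/3) for k = 0, 1, 2 gives y = 7.516568, -2.038040, -5.478528.
λ_k = y_k − 3.333333 gives λ = 4.1832, -5.3714, -8.8119 (check: the sum is -10.0000 = tr M).

Eigenvalues sorted in increasing order: [-8.8119, -5.3714, 4.1832].


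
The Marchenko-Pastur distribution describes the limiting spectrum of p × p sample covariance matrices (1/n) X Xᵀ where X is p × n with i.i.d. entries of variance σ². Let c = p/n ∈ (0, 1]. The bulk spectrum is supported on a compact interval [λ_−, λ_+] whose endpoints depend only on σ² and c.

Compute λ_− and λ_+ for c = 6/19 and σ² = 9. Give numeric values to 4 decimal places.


c = 6/19 = 0.315789; √c = 0.561951.
λ_− = σ² (1 − √c)² = 9 · (1 − 0.561951)² = 9 · (0.438049)² = 1.726978.
λ_+ = σ² (1 + √c)² = 9 · (1 + 0.561951)² = 9 · (1.561951)² = 21.957232.

Rounded to 4 decimal places: λ_− ≈ 1.7270, λ_+ ≈ 21.9572.


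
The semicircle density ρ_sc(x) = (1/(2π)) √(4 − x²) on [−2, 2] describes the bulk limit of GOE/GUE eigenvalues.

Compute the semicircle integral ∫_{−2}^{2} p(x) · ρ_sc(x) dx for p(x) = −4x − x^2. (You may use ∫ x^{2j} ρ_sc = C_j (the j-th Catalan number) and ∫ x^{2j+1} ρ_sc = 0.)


Write p(x) = Σ a_i x^i, split into monomials and integrate each against ρ_sc separately.
Using ∫ x^{2j} ρ_sc = C_j = (1/(j+1)) C(2j, j) (Catalan numbers) and ∫ x^{2j+1} ρ_sc = 0 (odd monomials vanish by symmetry):
  i = 1 (odd): ∫ x^1 ρ_sc = 0 (vanishes)
  i = 2 (even): a_2 · C_{1} = -1 · 1 = -1

Summing the contributions: ∫_{−2}^{2} p(x) ρ_sc(x) dx = -1.


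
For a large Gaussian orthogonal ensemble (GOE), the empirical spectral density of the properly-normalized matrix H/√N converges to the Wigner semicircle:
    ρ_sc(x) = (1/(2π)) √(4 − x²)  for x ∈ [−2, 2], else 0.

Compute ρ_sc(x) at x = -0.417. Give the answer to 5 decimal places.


ρ_sc(x) = (1/(2π)) √(4 − x²). With x = -0.417:
  4 − x² = 4 − (-0.417)² = 4 − 0.173889 = 3.826111.
  √(4 − x²) = 1.956045.
  1/(2π) = 0.159155.
  ρ_sc(-0.417) = 0.159155 · 1.956045 = 0.311314.

Rounded to 5 decimal places: ρ_sc(-0.417) ≈ 0.31131.


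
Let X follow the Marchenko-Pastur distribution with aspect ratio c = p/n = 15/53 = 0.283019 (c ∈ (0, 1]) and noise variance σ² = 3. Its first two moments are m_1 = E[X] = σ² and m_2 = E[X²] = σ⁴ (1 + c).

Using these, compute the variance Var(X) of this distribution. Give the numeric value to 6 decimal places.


m_1 = E[X] = σ² = 3, so m_1² = 9.
m_2 = E[X²] = σ⁴ (1 + c) = 9 · (1 + 0.283019) = 9 · 1.283019 = 11.547170.
(Note m_2 − m_1² simplifies to c · σ⁴ = 0.283019 · 9.)

Var(X) = m_2 − m_1² = 11.547170 − 9 = 2.547170.


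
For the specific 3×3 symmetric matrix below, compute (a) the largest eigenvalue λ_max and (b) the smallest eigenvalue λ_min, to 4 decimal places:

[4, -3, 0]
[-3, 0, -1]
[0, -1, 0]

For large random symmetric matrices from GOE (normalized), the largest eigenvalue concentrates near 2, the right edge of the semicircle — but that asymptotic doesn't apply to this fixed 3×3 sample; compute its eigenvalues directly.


Since M is real symmetric, all three eigenvalues are real; they are the roots of det(λI − M) = λ³ − (tr M) λ² + s λ − det M, where s is the sum of the principal 2×2 minors.
tr M = 4 + 0 + 0 = 4.
s = (4·0 − (-3)²) + (4·0 − 0²) + (0·0 − (-1)²) = -9 + 0 + (-1) = -10.
det M (expand along row 1) = 4·(-1) − (-3)·0 + 0·3 = -4.
Characteristic polynomial: λ³ − 4λ² − 10λ + 4 = 0.
Substitute λ = y + (tr M)/3 = y + 1.333333 to remove the quadratic term: y³ + p·y + q = 0 with p = s − (tr M)²/3 = -15.333333 and q = −2(tr M)³/27 + (tr M)·s/3 − det M = -14.074074.
Three real roots ⇒ use the trigonometric (Viète) form: r = 2√(−p/3) = 4.521553, φ = arccos(3q/(p·r)) = arccos(0.608999) = 0.915998 rad.
y_k = r·cos(φ/3 − 2πk/3) for k = 0, 1, 2 gives y = 4.312418, -0.979085, -3.333333.
λ_k = y_k + 1.333333 gives λ = 5.6458, 0.3542, -2.0000 (check: the sum is 4.0000 = tr M).

Hence λ_max = 5.6458 and λ_min = -2.0000.


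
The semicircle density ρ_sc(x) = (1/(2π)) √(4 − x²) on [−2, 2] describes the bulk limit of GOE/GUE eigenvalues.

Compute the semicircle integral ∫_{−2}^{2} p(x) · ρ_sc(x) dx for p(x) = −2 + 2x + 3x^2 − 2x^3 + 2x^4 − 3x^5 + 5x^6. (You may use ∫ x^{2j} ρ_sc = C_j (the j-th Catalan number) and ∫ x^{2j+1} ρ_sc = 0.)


Write p(x) = Σ a_i x^i, split into monomials and integrate each against ρ_sc separately.
Using ∫ x^{2j} ρ_sc = C_j = (1/(j+1)) C(2j, j) (Catalan numbers) and ∫ x^{2j+1} ρ_sc = 0 (odd monomials vanish by symmetry):
  i = 0 (even): a_0 · C_{0} = -2 · 1 = -2
  i = 1 (odd): ∫ x^1 ρ_sc = 0 (vanishes)
  i = 2 (even): a_2 · C_{1} = 3 · 1 = 3
  i = 3 (odd): ∫ x^3 ρ_sc = 0 (vanishes)
  i = 4 (even): a_4 · C_{2} = 2 · 2 = 4
  i = 5 (odd): ∫ x^5 ρ_sc = 0 (vanishes)
  i = 6 (even): a_6 · C_{3} = 5 · 5 = 25

Summing the contributions: ∫_{−2}^{2} p(x) ρ_sc(x) dx = (-2) + 3 + 4 + 25 = 30.


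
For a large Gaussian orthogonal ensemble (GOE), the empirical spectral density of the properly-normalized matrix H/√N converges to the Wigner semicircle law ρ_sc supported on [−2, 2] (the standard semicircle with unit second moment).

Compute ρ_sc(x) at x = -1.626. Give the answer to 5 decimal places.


ρ_sc(x) = (1/(2π)) √(4 − x²). With x = -1.626:
  4 − x² = 4 − (-1.626)² = 4 − 2.643876 = 1.356124.
  √(4 − x²) = 1.164527.
  1/(2π) = 0.159155.
  ρ_sc(-1.626) = 0.159155 · 1.164527 = 0.185340.

Rounded to 5 decimal places: ρ_sc(-1.626) ≈ 0.18534.


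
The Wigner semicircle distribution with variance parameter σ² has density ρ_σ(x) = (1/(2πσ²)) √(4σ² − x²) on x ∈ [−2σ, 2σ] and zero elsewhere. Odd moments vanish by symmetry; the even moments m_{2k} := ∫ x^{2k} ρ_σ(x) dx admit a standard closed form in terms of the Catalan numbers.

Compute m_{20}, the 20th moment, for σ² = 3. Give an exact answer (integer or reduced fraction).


By the scaled semicircle moment identity, m_{2k} = σ^{2k} · C_k with k = 10.
C_10 = (1/(k+1)) · C(2k, k) = (1/11) · C(20, 10) = (1/11) · 184756 = 16796.
σ^{2k} = (σ²)^k = (3)^10 = 59049.

Therefore m_{20} = σ^{20} · C_10 = 59049 · 16796 = 991787004.


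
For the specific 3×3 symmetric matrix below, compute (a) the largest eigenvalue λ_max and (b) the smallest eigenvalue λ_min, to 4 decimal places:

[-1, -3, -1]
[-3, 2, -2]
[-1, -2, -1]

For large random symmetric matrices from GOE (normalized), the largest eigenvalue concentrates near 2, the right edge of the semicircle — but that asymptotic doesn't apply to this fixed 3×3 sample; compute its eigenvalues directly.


Since M is real symmetric, all three eigenvalues are real; they are the roots of det(λI − M) = λ³ − (tr M) λ² + s λ − det M, where s is the sum of the principal 2×2 minors.
tr M = -1 + 2 + (-1) = 0.
s = ((-1)·2 − (-3)²) + ((-1)·(-1) − (-1)²) + (2·(-1) − (-2)²) = -11 + 0 + (-6) = -17.
det M (expand along row 1) = (-1)·(-6) − (-3)·1 + (-1)·8 = 1.
Characteristic polynomial: λ³ − 17λ − 1 = 0.
Substitute λ = y + (tr M)/3 = y + 0.000000 to remove the quadratic term: y³ + p·y + q = 0 with p = s − (tr M)²/3 = -17.000000 and q = −2(tr M)³/27 + (tr M)·s/3 − det M = -1.000000.
Three real roots ⇒ use the trigonometric (Viète) form: r = 2√(−p/3) = 4.760952, φ = arccos(3q/(p·r)) = arccos(0.037066) = 1.533722 rad.
y_k = r·cos(φ/3 − 2πk/3) for k = 0, 1, 2 gives y = 4.152209, -0.058836, -4.093373.
λ_k = y_k + 0.000000 gives λ = 4.1522, -0.0588, -4.0934 (check: the sum is 0.0000 = tr M).

Hence λ_max = 4.1522 and λ_min = -4.0934.


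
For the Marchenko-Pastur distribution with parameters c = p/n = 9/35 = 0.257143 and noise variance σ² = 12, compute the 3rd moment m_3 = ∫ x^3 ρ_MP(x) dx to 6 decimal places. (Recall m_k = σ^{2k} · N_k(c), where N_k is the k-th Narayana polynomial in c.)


E[X³] = σ⁶ (1 + 3c + c²) (third MP moment). With σ² = 12 (so σ⁶ = 1728) and c = 9/35 = 0.257143: E[X³] = 1728 · (1 + 3·0.257143 + (0.257143)²) = 1728 · 1.837551.

So E[X^3] = 3175.288163.


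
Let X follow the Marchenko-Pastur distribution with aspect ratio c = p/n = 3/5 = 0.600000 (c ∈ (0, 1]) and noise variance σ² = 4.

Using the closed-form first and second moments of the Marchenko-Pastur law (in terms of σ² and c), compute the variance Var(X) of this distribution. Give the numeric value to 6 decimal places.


Recall the MP moments m_1 = E[X] = σ² and m_2 = E[X²] = σ⁴ (1 + c).
m_1 = E[X] = σ² = 4, so m_1² = 16.
m_2 = E[X²] = σ⁴ (1 + c) = 16 · (1 + 0.600000) = 16 · 1.600000 = 25.600000.
(Note m_2 − m_1² simplifies to c · σ⁴ = 0.600000 · 16.)

Var(X) = m_2 − m_1² = 25.600000 − 16 = 9.600000.


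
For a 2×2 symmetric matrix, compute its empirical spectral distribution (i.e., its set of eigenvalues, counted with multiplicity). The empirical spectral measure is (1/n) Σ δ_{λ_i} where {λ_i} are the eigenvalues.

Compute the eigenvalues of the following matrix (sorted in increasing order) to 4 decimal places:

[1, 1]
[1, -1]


Since M is real symmetric, both eigenvalues are real; they are the roots of det(λI − M) = λ² − (tr M) λ + det M.
tr M = 1 + (-1) = 0.
det M = 1·(-1) − 1² = -1 − 1 = -2.
Characteristic polynomial: λ² − 2 = 0.
Discriminant Δ = (tr M)² − 4·det M = 0 − (-8) = 8; √Δ = 2.828427.
λ = (tr M ± √Δ)/2 = (0 ± 2.828427)/2, giving (tr M − √Δ)/2 = -1.4142 and (tr M + √Δ)/2 = 1.4142.

Eigenvalues sorted in increasing order: [-1.4142, 1.4142].


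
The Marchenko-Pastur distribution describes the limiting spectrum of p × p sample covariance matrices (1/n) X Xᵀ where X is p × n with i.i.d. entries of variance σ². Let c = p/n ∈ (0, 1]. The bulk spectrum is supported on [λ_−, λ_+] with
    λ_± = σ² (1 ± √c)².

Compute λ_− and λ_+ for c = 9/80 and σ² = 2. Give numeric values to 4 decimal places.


c = 9/80 = 0.112500; √c = 0.335410.
λ_− = σ² (1 − √c)² = 2 · (1 − 0.335410)² = 2 · (0.664590)² = 0.883359.
λ_+ = σ² (1 + √c)² = 2 · (1 + 0.335410)² = 2 · (1.335410)² = 3.566641.

Rounded to 4 decimal places: λ_− ≈ 0.8834, λ_+ ≈ 3.5666.


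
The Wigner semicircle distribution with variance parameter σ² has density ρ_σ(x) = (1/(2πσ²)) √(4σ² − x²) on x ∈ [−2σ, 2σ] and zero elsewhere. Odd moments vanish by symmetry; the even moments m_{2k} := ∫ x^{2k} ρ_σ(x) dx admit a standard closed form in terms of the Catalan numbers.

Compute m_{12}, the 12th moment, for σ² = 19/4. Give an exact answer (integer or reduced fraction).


By the scaled semicircle moment identity, m_{2k} = σ^{2k} · C_k with k = 6.
C_6 = (1/(k+1)) · C(2k, k) = (1/7) · C(12, 6) = (1/7) · 924 = 132.
σ^{2k} = (σ²)^k = (19/4)^6 = 47045881/4096.

Therefore m_{12} = σ^{12} · C_6 = (47045881/4096) · 132 = 1552514073/1024.


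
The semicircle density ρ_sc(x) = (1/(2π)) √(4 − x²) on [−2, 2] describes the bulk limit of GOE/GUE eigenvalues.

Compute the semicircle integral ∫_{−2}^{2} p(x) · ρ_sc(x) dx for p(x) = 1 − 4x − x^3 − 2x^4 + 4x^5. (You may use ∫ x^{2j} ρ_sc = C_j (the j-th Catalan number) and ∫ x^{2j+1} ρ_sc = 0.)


Write p(x) = Σ a_i x^i, split into monomials and integrate each against ρ_sc separately.
Using ∫ x^{2j} ρ_sc = C_j = (1/(j+1)) C(2j, j) (Catalan numbers) and ∫ x^{2j+1} ρ_sc = 0 (odd monomials vanish by symmetry):
  i = 0 (even): a_0 · C_{0} = 1 · 1 = 1
  i = 1 (odd): ∫ x^1 ρ_sc = 0 (vanishes)
  i = 3 (odd): ∫ x^3 ρ_sc = 0 (vanishes)
  i = 4 (even): a_4 · C_{2} = -2 · 2 = -4
  i = 5 (odd): ∫ x^5 ρ_sc = 0 (vanishes)

Summing the contributions: ∫_{−2}^{2} p(x) ρ_sc(x) dx = 1 + (-4) = -3.


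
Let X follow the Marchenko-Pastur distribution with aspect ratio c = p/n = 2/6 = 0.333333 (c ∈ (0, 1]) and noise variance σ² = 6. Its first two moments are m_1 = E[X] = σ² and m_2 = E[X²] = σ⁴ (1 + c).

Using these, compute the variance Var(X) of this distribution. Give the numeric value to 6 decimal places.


m_1 = E[X] = σ² = 6, so m_1² = 36.
m_2 = E[X²] = σ⁴ (1 + c) = 36 · (1 + 0.333333) = 36 · 1.333333 = 48.000000.
(Note m_2 − m_1² simplifies to c · σ⁴ = 0.333333 · 36.)

Var(X) = m_2 − m_1² = 48.000000 − 36 = 12.000000.


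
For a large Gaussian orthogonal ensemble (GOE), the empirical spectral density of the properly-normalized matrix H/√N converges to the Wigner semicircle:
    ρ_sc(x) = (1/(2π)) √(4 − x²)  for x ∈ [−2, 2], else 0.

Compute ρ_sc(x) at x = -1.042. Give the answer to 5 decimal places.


ρ_sc(x) = (1/(2π)) √(4 − x²). With x = -1.042:
  4 − x² = 4 − (-1.042)² = 4 − 1.085764 = 2.914236.
  √(4 − x²) = 1.707113.
  1/(2π) = 0.159155.
  ρ_sc(-1.042) = 0.159155 · 1.707113 = 0.271696.

Rounded to 5 decimal places: ρ_sc(-1.042) ≈ 0.27170.


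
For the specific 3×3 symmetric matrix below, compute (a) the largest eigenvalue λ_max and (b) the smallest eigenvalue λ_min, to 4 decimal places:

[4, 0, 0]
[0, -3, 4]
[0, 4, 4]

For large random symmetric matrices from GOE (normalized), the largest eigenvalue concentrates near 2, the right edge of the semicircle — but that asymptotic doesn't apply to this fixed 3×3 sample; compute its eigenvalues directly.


Since M is real symmetric, all three eigenvalues are real; they are the roots of det(λI − M) = λ³ − (tr M) λ² + s λ − det M, where s is the sum of the principal 2×2 minors.
tr M = 4 + (-3) + 4 = 5.
s = (4·(-3) − 0²) + (4·4 − 0²) + ((-3)·4 − 4²) = -12 + 16 + (-28) = -24.
det M (expand along row 1) = 4·(-28) − 0·0 + 0·0 = -112.
Characteristic polynomial: λ³ − 5λ² − 24λ + 112 = 0.
Substitute λ = y + (tr M)/3 = y + 1.666667 to remove the quadratic term: y³ + p·y + q = 0 with p = s − (tr M)²/3 = -32.333333 and q = −2(tr M)³/27 + (tr M)·s/3 − det M = 62.740741.
Three real roots ⇒ use the trigonometric (Viète) form: r = 2√(−p/3) = 6.565905, φ = arccos(3q/(p·r)) = arccos(-0.886596) = 2.660730 rad.
y_k = r·cos(φ/3 − 2πk/3) for k = 0, 1, 2 gives y = 4.148406, 2.333333, -6.481740.
λ_k = y_k + 1.666667 gives λ = 5.8151, 4.0000, -4.8151 (check: the sum is 5.0000 = tr M).

Hence λ_max = 5.8151 and λ_min = -4.8151.


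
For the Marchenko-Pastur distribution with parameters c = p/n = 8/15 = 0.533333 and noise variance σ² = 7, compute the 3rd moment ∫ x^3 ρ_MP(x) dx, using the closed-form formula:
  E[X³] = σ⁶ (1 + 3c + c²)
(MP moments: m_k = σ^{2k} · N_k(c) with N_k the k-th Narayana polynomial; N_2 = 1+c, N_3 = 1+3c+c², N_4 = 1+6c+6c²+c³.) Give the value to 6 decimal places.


E[X³] = σ⁶ (1 + 3c + c²) (third MP moment). With σ² = 7 (so σ⁶ = 343) and c = 8/15 = 0.533333: E[X³] = 343 · (1 + 3·0.533333 + (0.533333)²) = 343 · 2.884444.

So E[X^3] = 989.364444.


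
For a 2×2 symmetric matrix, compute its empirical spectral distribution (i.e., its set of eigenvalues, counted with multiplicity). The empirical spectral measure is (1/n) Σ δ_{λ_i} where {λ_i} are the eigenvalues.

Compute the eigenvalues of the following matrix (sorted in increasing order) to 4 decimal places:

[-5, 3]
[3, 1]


Since M is real symmetric, both eigenvalues are real; they are the roots of det(λI − M) = λ² − (tr M) λ + det M.
tr M = -5 + 1 = -4.
det M = (-5)·1 − 3² = -5 − 9 = -14.
Characteristic polynomial: λ² + 4λ − 14 = 0.
Discriminant Δ = (tr M)² − 4·det M = 16 − (-56) = 72; √Δ = 8.485281.
λ = (tr M ± √Δ)/2 = (-4 ± 8.485281)/2, giving (tr M − √Δ)/2 = -6.2426 and (tr M + √Δ)/2 = 2.2426.

Eigenvalues sorted in increasing order: [-6.2426, 2.2426].


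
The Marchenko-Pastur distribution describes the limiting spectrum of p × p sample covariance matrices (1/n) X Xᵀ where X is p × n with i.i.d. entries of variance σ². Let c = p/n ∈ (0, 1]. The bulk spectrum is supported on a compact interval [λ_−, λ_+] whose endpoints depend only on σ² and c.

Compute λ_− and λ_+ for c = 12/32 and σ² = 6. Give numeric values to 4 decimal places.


c = 12/32 = 0.375000; √c = 0.612372.
λ_− = σ² (1 − √c)² = 6 · (1 − 0.612372)² = 6 · (0.387628)² = 0.901531.
λ_+ = σ² (1 + √c)² = 6 · (1 + 0.612372)² = 6 · (1.612372)² = 15.598469.

Rounded to 4 decimal places: λ_− ≈ 0.9015, λ_+ ≈ 15.5985.


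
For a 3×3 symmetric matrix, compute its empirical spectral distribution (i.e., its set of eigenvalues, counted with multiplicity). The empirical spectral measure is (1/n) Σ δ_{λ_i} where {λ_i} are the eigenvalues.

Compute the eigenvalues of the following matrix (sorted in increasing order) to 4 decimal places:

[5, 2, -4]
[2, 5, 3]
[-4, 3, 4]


Since M is real symmetric, all three eigenvalues are real; they are the roots of det(λI − M) = λ³ − (tr M) λ² + s λ − det M, where s is the sum of the principal 2×2 minors.
tr M = 5 + 5 + 4 = 14.
s = (5·5 − 2²) + (5·4 − (-4)²) + (5·4 − 3²) = 21 + 4 + 11 = 36.
det M (expand along row 1) = 5·11 − 2·20 + (-4)·26 = -89.
Characteristic polynomial: λ³ − 14λ² + 36λ + 89 = 0.
Substitute λ = y + (tr M)/3 = y + 4.666667 to remove the quadratic term: y³ + p·y + q = 0 with p = s − (tr M)²/3 = -29.333333 and q = −2(tr M)³/27 + (tr M)·s/3 − det M = 53.740741.
Three real roots ⇒ use the trigonometric (Viète) form: r = 2√(−p/3) = 6.253888, φ = arccos(3q/(p·r)) = arccos(-0.878847) = 2.644237 rad.
y_k = r·cos(φ/3 − 2πk/3) for k = 0, 1, 2 gives y = 3.977860, 2.190281, -6.168141.
λ_k = y_k + 4.666667 gives λ = 8.6445, 6.8569, -1.5015 (check: the sum is 14.0000 = tr M).

Eigenvalues sorted in increasing order: [-1.5015, 6.8569, 8.6445].


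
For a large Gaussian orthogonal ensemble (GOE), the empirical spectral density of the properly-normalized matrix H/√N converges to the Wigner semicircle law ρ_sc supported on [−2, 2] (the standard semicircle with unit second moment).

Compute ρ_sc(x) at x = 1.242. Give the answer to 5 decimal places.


ρ_sc(x) = (1/(2π)) √(4 − x²). With x = 1.242:
  4 − x² = 4 − (1.242)² = 4 − 1.542564 = 2.457436.
  √(4 − x²) = 1.567621.
  1/(2π) = 0.159155.
  ρ_sc(1.242) = 0.159155 · 1.567621 = 0.249495.

Rounded to 5 decimal places: ρ_sc(1.242) ≈ 0.24949.
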